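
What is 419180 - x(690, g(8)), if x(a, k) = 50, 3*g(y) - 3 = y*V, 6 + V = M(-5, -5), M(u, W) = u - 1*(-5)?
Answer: 419130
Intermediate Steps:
M(u, W) = 5 + u (M(u, W) = u + 5 = 5 + u)
V = -6 (V = -6 + (5 - 5) = -6 + 0 = -6)
g(y) = 1 - 2*y (g(y) = 1 + (y*(-6))/3 = 1 + (-6*y)/3 = 1 - 2*y)
419180 - x(690, g(8)) = 419180 - 1*50 = 419180 - 50 = 419130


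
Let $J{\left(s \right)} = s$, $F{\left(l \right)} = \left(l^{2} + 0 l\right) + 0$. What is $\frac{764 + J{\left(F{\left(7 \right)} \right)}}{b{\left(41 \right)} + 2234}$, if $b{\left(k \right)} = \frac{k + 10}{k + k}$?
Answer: $\frac{66666}{183239} \approx 0.36382$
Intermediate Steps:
$F{\left(l \right)} = l^{2}$ ($F{\left(l \right)} = \left(l^{2} + 0\right) + 0 = l^{2} + 0 = l^{2}$)
$b{\left(k \right)} = \frac{10 + k}{2 k}$
$\frac{764 + J{\left(F{\left(7 \right)} \right)}}{b{\left(41 \right)} + 2234} = \frac{764 + 7^{2}}{\frac{10 + 41}{2 \cdot 41} + 2234} = \frac{764 + 49}{\frac{1}{2} \cdot \frac{1}{41} \cdot 51 + 2234} = \frac{813}{\frac{51}{82} + 2234} = \frac{813}{\frac{183239}{82}} = 813 \cdot \frac{82}{183239} = \frac{66666}{183239}$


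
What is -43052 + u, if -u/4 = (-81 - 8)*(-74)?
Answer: -69396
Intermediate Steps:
u = -26344 (u = -4*(-81 - 8)*(-74) = -(-356)*(-74) = -4*6586 = -26344)
-43052 + u = -43052 - 26344 = -69396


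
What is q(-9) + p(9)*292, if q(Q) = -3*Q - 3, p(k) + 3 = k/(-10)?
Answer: -5574/5 ≈ -1114.8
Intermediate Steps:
p(k) = -3 - k/10 (p(k) = -3 + k/(-10) = -3 + k*(-1/10) = -3 - k/10)
q(Q) = -3 - 3*Q
q(-9) + p(9)*292 = (-3 - 3*(-9)) + (-3 - 1/10*9)*292 = (-3 + 27) + (-3 - 9/10)*292 = 24 - 39/10*292 = 24 - 5694/5 = -5574/5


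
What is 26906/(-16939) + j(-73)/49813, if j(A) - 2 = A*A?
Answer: -1249966769/843782407 ≈ -1.4814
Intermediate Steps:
j(A) = 2 + A² (j(A) = 2 + A*A = 2 + A²)
26906/(-16939) + j(-73)/49813 = 26906/(-16939) + (2 + (-73)²)/49813 = 26906*(-1/16939) + (2 + 5329)*(1/49813) = -26906/16939 + 5331*(1/49813) = -26906/16939 + 5331/49813 = -1249966769/843782407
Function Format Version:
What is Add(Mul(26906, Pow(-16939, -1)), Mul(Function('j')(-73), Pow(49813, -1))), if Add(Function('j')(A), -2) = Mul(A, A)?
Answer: Rational(-1249966769, 843782407) ≈ -1.4814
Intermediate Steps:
Function('j')(A) = Add(2, Pow(A, 2)) (Function('j')(A) = Add(2, Mul(A, A)) = Add(2, Pow(A, 2)))
Add(Mul(26906, Pow(-16939, -1)), Mul(Function('j')(-73), Pow(49813, -1))) = Add(Mul(26906, Pow(-16939, -1)), Mul(Add(2, Pow(-73, 2)), Pow(49813, -1))) = Add(Mul(26906, Rational(-1, 16939)), Mul(Add(2, 5329), Rational(1, 49813))) = Add(Rational(-26906, 16939), Mul(5331, Rational(1, 49813))) = Add(Rational(-26906, 16939), Rational(5331, 49813)) = Rational(-1249966769, 843782407)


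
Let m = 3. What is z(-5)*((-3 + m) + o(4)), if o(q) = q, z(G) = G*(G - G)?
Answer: 0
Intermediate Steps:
z(G) = 0 (z(G) = G*0 = 0)
z(-5)*((-3 + m) + o(4)) = 0*((-3 + 3) + 4) = 0*(0 + 4) = 0*4 = 0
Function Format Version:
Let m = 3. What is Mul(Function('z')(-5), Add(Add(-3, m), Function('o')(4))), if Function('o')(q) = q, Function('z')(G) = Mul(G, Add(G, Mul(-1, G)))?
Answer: 0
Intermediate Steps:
Function('z')(G) = 0 (Function('z')(G) = Mul(G, 0) = 0)
Mul(Function('z')(-5), Add(Add(-3, m), Function('o')(4))) = Mul(0, Add(Add(-3, 3), 4)) = Mul(0, Add(0, 4)) = Mul(0, 4) = 0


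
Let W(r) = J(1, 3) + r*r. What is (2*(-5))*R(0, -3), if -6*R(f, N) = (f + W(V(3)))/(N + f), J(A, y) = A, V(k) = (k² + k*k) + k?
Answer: -2210/9 ≈ -245.56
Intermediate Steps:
V(k) = k + 2*k² (V(k) = (k² + k²) + k = 2*k² + k = k + 2*k²)
W(r) = 1 + r² (W(r) = 1 + r*r = 1 + r²)
R(f, N) = -(442 + f)/(6*(N + f)) (R(f, N) = -(f + (1 + (3*(1 + 2*3))²))/(6*(N + f)) = -(f + (1 + (3*(1 + 6))²))/(6*(N + f)) = -(f + (1 + (3*7)²))/(6*(N + f)) = -(f + (1 + 21²))/(6*(N + f)) = -(f + (1 + 441))/(6*(N + f)) = -(f + 442)/(6*(N + f)) = -(442 + f)/(6*(N + f)))
(2*(-5))*R(0, -3) = (2*(-5))*((-442 - 1*0)/(6*(-3 + 0))) = -5*(-442 + 0)/(3*(-3)) = -5*(-1)*(-442)/(3*3) = -10*221/9 = -2210/9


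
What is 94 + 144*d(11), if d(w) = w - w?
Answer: 94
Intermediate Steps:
d(w) = 0
94 + 144*d(11) = 94 + 144*0 = 94 + 0 = 94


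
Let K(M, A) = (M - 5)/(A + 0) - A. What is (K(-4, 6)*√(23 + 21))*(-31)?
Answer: 465*√11 ≈ 1542.2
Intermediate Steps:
K(M, A) = -A + (-5 + M)/A (K(M, A) = (-5 + M)/A - A = -A + (-5 + M)/A)
(K(-4, 6)*√(23 + 21))*(-31) = (((-5 - 4 - 1*6²)/6)*√(23 + 21))*(-31) = (((-5 - 4 - 1*36)/6)*√44)*(-31) = (((-5 - 4 - 36)/6)*(2*√11))*(-31) = (((⅙)*(-45))*(2*√11))*(-31) = -15*√11*(-31) = 465*√11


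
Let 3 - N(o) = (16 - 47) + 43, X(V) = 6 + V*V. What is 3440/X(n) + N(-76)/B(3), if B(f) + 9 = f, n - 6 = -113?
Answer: 8249/4582 ≈ 1.8003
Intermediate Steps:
n = -107 (n = 6 - 113 = -107)
X(V) = 6 + V**2
B(f) = -9 + f
N(o) = -9 (N(o) = 3 - ((16 - 47) + 43) = 3 - (-31 + 43) = 3 - 1*12 = 3 - 12 = -9)
3440/X(n) + N(-76)/B(3) = 3440/(6 + (-107)**2) - 9/(-9 + 3) = 3440/(6 + 11449) - 9/(-6) = 3440/11455 - 9*(-1/6) = 3440*(1/11455) + 3/2 = 688/2291 + 3/2 = 8249/4582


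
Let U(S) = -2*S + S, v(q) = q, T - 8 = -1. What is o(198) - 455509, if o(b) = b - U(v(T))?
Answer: -455304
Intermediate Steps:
T = 7 (T = 8 - 1 = 7)
U(S) = -S
o(b) = 7 + b (o(b) = b - (-1)*7 = b - 1*(-7) = b + 7 = 7 + b)
o(198) - 455509 = (7 + 198) - 455509 = 205 - 455509 = -455304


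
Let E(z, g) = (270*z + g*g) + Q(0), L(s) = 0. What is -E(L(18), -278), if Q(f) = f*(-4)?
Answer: -77284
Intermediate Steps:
Q(f) = -4*f
E(z, g) = g² + 270*z (E(z, g) = (270*z + g*g) - 4*0 = (270*z + g²) + 0 = (g² + 270*z) + 0 = g² + 270*z)
-E(L(18), -278) = -((-278)² + 270*0) = -(77284 + 0) = -1*77284 = -77284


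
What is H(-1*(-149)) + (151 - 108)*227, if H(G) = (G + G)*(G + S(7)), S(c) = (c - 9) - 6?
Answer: 51779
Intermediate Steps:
S(c) = -15 + c (S(c) = (-9 + c) - 6 = -15 + c)
H(G) = 2*G*(-8 + G) (H(G) = (G + G)*(G + (-15 + 7)) = (2*G)*(G - 8) = (2*G)*(-8 + G) = 2*G*(-8 + G))
H(-1*(-149)) + (151 - 108)*227 = 2*(-1*(-149))*(-8 - 1*(-149)) + (151 - 108)*227 = 2*149*(-8 + 149) + 43*227 = 2*149*141 + 9761 = 42018 + 9761 = 51779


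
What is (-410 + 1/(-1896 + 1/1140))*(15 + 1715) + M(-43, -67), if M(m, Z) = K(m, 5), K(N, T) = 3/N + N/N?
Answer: -65923671703140/92941877 ≈ -7.0930e+5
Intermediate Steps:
K(N, T) = 1 + 3/N (K(N, T) = 3/N + 1 = 1 + 3/N)
M(m, Z) = (3 + m)/m
(-410 + 1/(-1896 + 1/1140))*(15 + 1715) + M(-43, -67) = (-410 + 1/(-1896 + 1/1140))*(15 + 1715) + (3 - 43)/(-43) = (-410 + 1/(-1896 + 1/1140))*1730 - 1/43*(-40) = (-410 + 1/(-2161439/1140))*1730 + 40/43 = (-410 - 1140/2161439)*1730 + 40/43 = -886191130/2161439*1730 + 40/43 = -1533110654900/2161439 + 40/43 = -65923671703140/92941877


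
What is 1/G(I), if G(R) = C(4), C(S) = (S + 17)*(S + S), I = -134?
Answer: 1/168 ≈ 0.0059524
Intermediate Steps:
C(S) = 2*S*(17 + S) (C(S) = (17 + S)*(2*S) = 2*S*(17 + S))
G(R) = 168 (G(R) = 2*4*(17 + 4) = 2*4*21 = 168)
1/G(I) = 1/168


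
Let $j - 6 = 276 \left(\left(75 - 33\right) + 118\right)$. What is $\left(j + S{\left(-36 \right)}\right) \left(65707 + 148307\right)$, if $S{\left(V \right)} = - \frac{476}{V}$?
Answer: $\frac{28364916194}{3} \approx 9.455 \cdot 10^{9}$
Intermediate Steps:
$j = 44166$ ($j = 6 + 276 \left(\left(75 - 33\right) + 118\right) = 6 + 276 \left(42 + 118\right) = 6 + 276 \cdot 160 = 6 + 44160 = 44166$)
$\left(j + S{\left(-36 \right)}\right) \left(65707 + 148307\right) = \left(44166 - \frac{476}{-36}\right) \left(65707 + 148307\right) = \left(44166 - - \frac{119}{9}\right) 214014 = \left(44166 + \frac{119}{9}\right) 214014 = \frac{397613}{9} \cdot 214014 = \frac{28364916194}{3}$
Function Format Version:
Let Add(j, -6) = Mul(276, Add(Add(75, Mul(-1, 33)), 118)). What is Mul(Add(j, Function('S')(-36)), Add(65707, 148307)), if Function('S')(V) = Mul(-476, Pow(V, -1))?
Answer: Rational(28364916194, 3) ≈ 9.4550e+9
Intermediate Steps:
j = 44166 (j = Add(6, Mul(276, Add(Add(75, Mul(-1, 33)), 118))) = Add(6, Mul(276, Add(Add(75, -33), 118))) = Add(6, Mul(276, Add(42, 118))) = Add(6, Mul(276, 160)) = Add(6, 44160) = 44166)
Mul(Add(j, Function('S')(-36)), Add(65707, 148307)) = Mul(Add(44166, Mul(-476, Pow(-36, -1))), Add(65707, 148307)) = Mul(Add(44166, Mul(-476, Rational(-1, 36))), 214014) = Mul(Add(44166, Rational(119, 9)), 214014) = Mul(Rational(397613, 9), 214014) = Rational(28364916194, 3)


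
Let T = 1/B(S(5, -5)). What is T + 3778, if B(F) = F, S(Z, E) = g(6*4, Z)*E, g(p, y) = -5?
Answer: 94451/25 ≈ 3778.0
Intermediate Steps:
S(Z, E) = -5*E
T = 1/25 (T = 1/(-5*(-5)) = 1/25 ≈ 0.040000)
T + 3778 = 1/25 + 3778 = 94451/25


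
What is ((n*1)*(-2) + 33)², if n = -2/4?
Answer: 1156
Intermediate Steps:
n = -½ (n = -2*¼ = -½ ≈ -0.50000)
((n*1)*(-2) + 33)² = (-½*1*(-2) + 33)² = (-½*(-2) + 33)² = (1 + 33)² = 34² = 1156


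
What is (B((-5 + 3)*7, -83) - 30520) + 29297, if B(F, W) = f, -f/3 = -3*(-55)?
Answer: -1718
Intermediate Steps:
f = -495 (f = -(-9)*(-55) = -3*165 = -495)
B(F, W) = -495
(B((-5 + 3)*7, -83) - 30520) + 29297 = (-495 - 30520) + 29297 = -31015 + 29297 = -1718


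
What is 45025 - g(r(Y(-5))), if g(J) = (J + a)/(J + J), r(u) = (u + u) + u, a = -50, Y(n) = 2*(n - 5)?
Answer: 540289/12 ≈ 45024.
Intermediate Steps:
Y(n) = -10 + 2*n (Y(n) = 2*(-5 + n) = -10 + 2*n)
r(u) = 3*u (r(u) = 2*u + u = 3*u)
g(J) = (-50 + J)/(2*J) (g(J) = (J - 50)/(J + J) = (-50 + J)/((2*J)) = (-50 + J)*(1/(2*J)) = (-50 + J)/(2*J))
45025 - g(r(Y(-5))) = 45025 - (-50 + 3*(-10 + 2*(-5)))/(2*(3*(-10 + 2*(-5)))) = 45025 - (-50 + 3*(-10 - 10))/(2*(3*(-10 - 10))) = 45025 - (-50 + 3*(-20))/(2*(3*(-20))) = 45025 - (-50 - 60)/(2*(-60)) = 45025 - (-1)*(-110)/(2*60) = 45025 - 1*11/12 = 45025 - 11/12 = 540289/12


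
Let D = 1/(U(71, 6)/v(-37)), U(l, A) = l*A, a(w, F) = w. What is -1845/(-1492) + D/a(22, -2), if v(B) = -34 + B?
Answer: 15128/12309 ≈ 1.2290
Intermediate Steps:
U(l, A) = A*l
D = -⅙ (D = 1/((6*71)/(-34 - 37)) = 1/(426/(-71)) = 1/(426*(-1/71)) = 1/(-6) = -⅙ ≈ -0.16667)
-1845/(-1492) + D/a(22, -2) = -1845/(-1492) - ⅙/22 = -1845*(-1/1492) - ⅙*1/22 = 1845/1492 - 1/132 = 15128/12309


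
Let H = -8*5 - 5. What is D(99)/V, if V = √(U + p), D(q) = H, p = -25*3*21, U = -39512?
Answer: 45*I*√41087/41087 ≈ 0.222*I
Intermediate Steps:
H = -45 (H = -40 - 5 = -45)
p = -1575 (p = -75*21 = -1575)
D(q) = -45
V = I*√41087 (V = √(-39512 - 1575) = √(-41087) = I*√41087 ≈ 202.7*I)
D(99)/V = -45*(-I*√41087/41087) = -(-45)*I*√41087/41087 = 45*I*√41087/41087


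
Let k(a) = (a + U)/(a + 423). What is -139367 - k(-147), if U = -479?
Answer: -19232333/138 ≈ -1.3936e+5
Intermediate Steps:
k(a) = (-479 + a)/(423 + a) (k(a) = (a - 479)/(a + 423) = (-479 + a)/(423 + a))
-139367 - k(-147) = -139367 - (-479 - 147)/(423 - 147) = -139367 - (-626)/276 = -139367 - 1*(-313/138) = -139367 + 313/138 = -19232333/138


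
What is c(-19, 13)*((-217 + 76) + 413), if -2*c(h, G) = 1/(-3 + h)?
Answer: 68/11 ≈ 6.1818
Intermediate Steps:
c(h, G) = -1/(2*(-3 + h))
c(-19, 13)*((-217 + 76) + 413) = (-1/(-6 + 2*(-19)))*((-217 + 76) + 413) = (-1/(-6 - 38))*(-141 + 413) = -1/(-44)*272 = -1*(-1/44)*272 = (1/44)*272 = 68/11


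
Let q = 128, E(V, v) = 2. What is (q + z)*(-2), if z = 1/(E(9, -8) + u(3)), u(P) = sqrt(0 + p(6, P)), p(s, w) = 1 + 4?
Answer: -252 - 2*sqrt(5) ≈ -256.47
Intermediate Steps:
p(s, w) = 5
u(P) = sqrt(5) (u(P) = sqrt(0 + 5) = sqrt(5))
z = 1/(2 + sqrt(5)) ≈ 0.23607
(q + z)*(-2) = (128 + (-2 + sqrt(5)))*(-2) = (126 + sqrt(5))*(-2) = -252 - 2*sqrt(5)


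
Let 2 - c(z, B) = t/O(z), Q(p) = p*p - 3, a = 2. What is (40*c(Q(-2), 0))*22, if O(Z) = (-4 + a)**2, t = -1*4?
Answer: 2640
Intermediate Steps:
Q(p) = -3 + p**2 (Q(p) = p**2 - 3 = -3 + p**2)
t = -4
O(Z) = 4 (O(Z) = (-4 + 2)**2 = (-2)**2 = 4)
c(z, B) = 3 (c(z, B) = 2 - (-4)/4 = 2 - 1*(-1) = 2 + 1 = 3)
(40*c(Q(-2), 0))*22 = (40*3)*22 = 120*22 = 2640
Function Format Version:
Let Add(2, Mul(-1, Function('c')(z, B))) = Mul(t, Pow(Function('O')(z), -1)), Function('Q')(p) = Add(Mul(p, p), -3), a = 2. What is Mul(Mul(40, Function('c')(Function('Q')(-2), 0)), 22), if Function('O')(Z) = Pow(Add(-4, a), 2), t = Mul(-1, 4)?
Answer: 2640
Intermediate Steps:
Function('Q')(p) = Add(-3, Pow(p, 2)) (Function('Q')(p) = Add(Pow(p, 2), -3) = Add(-3, Pow(p, 2)))
t = -4
Function('O')(Z) = 4 (Function('O')(Z) = Pow(Add(-4, 2), 2) = Pow(-2, 2) = 4)
Function('c')(z, B) = 3 (Function('c')(z, B) = Add(2, Mul(-1, Mul(-4, Pow(4, -1)))) = Add(2, Mul(-1, Mul(-4, Rational(1, 4)))) = Add(2, Mul(-1, -1)) = Add(2, 1) = 3)
Mul(Mul(40, Function('c')(Function('Q')(-2), 0)), 22) = Mul(Mul(40, 3), 22) = Mul(120, 22) = 2640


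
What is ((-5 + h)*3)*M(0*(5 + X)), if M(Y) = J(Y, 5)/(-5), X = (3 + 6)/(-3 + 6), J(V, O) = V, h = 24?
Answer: 0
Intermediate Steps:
X = 3 (X = 9/3 = 9*(1/3) = 3)
M(Y) = -Y/5 (M(Y) = Y/(-5) = Y*(-1/5) = -Y/5)
((-5 + h)*3)*M(0*(5 + X)) = ((-5 + 24)*3)*(-0*(5 + 3)) = (19*3)*(-0*8) = 57*(-1/5*0) = 57*0 = 0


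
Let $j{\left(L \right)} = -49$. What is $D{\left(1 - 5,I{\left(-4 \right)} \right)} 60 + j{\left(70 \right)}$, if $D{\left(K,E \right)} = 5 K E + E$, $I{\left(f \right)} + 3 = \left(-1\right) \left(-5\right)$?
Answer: $-2329$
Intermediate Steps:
$I{\left(f \right)} = 2$ ($I{\left(f \right)} = -3 - -5 = -3 + 5 = 2$)
$D{\left(K,E \right)} = E + 5 E K$ ($D{\left(K,E \right)} = 5 E K + E = E + 5 E K$)
$D{\left(1 - 5,I{\left(-4 \right)} \right)} 60 + j{\left(70 \right)} = 2 \left(1 + 5 \left(1 - 5\right)\right) 60 - 49 = 2 \left(1 + 5 \left(-4\right)\right) 60 - 49 = 2 \left(1 - 20\right) 60 - 49 = 2 \left(-19\right) 60 - 49 = \left(-38\right) 60 - 49 = -2280 - 49 = -2329$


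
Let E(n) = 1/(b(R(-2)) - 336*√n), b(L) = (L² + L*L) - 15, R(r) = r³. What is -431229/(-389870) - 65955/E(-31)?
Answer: -2905667539821/389870 + 22160880*I*√31 ≈ -7.4529e+6 + 1.2339e+8*I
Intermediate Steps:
b(L) = -15 + 2*L² (b(L) = (L² + L²) - 15 = 2*L² - 15 = -15 + 2*L²)
E(n) = 1/(113 - 336*√n) (E(n) = 1/((-15 + 2*((-2)³)²) - 336*√n) = 1/((-15 + 2*(-8)²) - 336*√n) = 1/((-15 + 2*64) - 336*√n) = 1/((-15 + 128) - 336*√n) = 1/(113 - 336*√n))
-431229/(-389870) - 65955/E(-31) = -431229/(-389870) - (7452915 - 22160880*I*√31) = -431229*(-1/389870) - (7452915 - 22160880*I*√31) = 431229/389870 - (7452915 - 22160880*I*√31) = 431229/389870 - 65955*(113 - 336*I*√31) = 431229/389870 + (-7452915 + 22160880*I*√31) = -2905667539821/389870 + 22160880*I*√31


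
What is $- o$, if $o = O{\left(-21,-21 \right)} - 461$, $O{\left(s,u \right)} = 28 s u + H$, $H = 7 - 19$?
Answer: $-11875$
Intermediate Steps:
$H = -12$
$O{\left(s,u \right)} = -12 + 28 s u$ ($O{\left(s,u \right)} = 28 s u - 12 = -12 + 28 s u$)
$o = 11875$ ($o = \left(-12 + 28 \left(-21\right) \left(-21\right)\right) - 461 = \left(-12 + 12348\right) - 461 = 12336 - 461 = 11875$)
$- o = \left(-1\right) 11875 = -11875$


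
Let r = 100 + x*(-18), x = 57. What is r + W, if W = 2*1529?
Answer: 2132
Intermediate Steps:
r = -926 (r = 100 + 57*(-18) = 100 - 1026 = -926)
W = 3058
r + W = -926 + 3058 = 2132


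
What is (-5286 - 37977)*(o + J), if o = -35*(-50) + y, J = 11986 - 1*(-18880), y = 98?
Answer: -1415305782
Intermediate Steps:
J = 30866 (J = 11986 + 18880 = 30866)
o = 1848 (o = -35*(-50) + 98 = 1750 + 98 = 1848)
(-5286 - 37977)*(o + J) = (-5286 - 37977)*(1848 + 30866) = -43263*32714 = -1415305782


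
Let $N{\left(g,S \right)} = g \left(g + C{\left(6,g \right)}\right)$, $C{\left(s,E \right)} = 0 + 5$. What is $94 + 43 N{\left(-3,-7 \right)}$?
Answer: $-164$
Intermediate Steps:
$C{\left(s,E \right)} = 5$
$N{\left(g,S \right)} = g \left(5 + g\right)$ ($N{\left(g,S \right)} = g \left(g + 5\right) = g \left(5 + g\right)$)
$94 + 43 N{\left(-3,-7 \right)} = 94 + 43 \left(- 3 \left(5 - 3\right)\right) = 94 + 43 \left(\left(-3\right) 2\right) = 94 + 43 \left(-6\right) = 94 - 258 = -164$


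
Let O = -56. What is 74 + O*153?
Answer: -8494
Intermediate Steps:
74 + O*153 = 74 - 56*153 = 74 - 8568 = -8494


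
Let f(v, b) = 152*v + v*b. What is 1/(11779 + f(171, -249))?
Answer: -1/4808 ≈ -0.00020799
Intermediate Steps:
f(v, b) = 152*v + b*v
1/(11779 + f(171, -249)) = 1/(11779 + 171*(152 - 249)) = 1/(11779 + 171*(-97)) = 1/(11779 - 16587) = 1/(-4808) = -1/4808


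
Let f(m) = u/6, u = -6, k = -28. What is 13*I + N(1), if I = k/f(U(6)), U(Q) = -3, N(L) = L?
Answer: 365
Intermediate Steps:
f(m) = -1 (f(m) = -6/6 = -6*1/6 = -1)
I = 28 (I = -28/(-1) = -28*(-1) = 28)
13*I + N(1) = 13*28 + 1 = 364 + 1 = 365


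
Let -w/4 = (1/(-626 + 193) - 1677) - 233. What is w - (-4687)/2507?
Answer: 76105471/9959 ≈ 7641.9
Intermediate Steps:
w = 3308124/433 (w = -4*((1/(-626 + 193) - 1677) - 233) = -4*((1/(-433) - 1677) - 233) = -4*((-1/433 - 1677) - 233) = -4*(-726142/433 - 233) = -4*(-827031/433) = 3308124/433 ≈ 7640.0)
w - (-4687)/2507 = 3308124/433 - (-4687)/2507 = 3308124/433 - 1*(-43/23) = 3308124/433 + 43/23 = 76105471/9959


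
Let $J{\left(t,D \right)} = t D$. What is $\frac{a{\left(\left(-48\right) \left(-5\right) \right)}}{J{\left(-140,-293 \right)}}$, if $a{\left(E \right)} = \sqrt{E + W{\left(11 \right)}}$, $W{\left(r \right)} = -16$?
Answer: $\frac{\sqrt{14}}{10255} \approx 0.00036486$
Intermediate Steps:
$J{\left(t,D \right)} = D t$
$a{\left(E \right)} = \sqrt{-16 + E}$ ($a{\left(E \right)} = \sqrt{E - 16} = \sqrt{-16 + E}$)
$\frac{a{\left(\left(-48\right) \left(-5\right) \right)}}{J{\left(-140,-293 \right)}} = \frac{\sqrt{-16 - -240}}{\left(-293\right) \left(-140\right)} = \frac{\sqrt{-16 + 240}}{41020} = \sqrt{224} \cdot \frac{1}{41020} = 4 \sqrt{14} \cdot \frac{1}{41020} = \frac{\sqrt{14}}{10255}$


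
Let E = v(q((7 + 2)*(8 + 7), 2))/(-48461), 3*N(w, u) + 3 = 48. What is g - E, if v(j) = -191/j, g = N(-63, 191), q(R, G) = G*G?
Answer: 2907469/193844 ≈ 14.999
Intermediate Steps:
N(w, u) = 15 (N(w, u) = -1 + (⅓)*48 = -1 + 16 = 15)
q(R, G) = G²
g = 15
E = 191/193844 (E = -191/(2²)/(-48461) = -191/4*(-1/48461) = 191/193844 ≈ 0.00098533)
g - E = 15 - 1*191/193844 = 15 - 191/193844 = 2907469/193844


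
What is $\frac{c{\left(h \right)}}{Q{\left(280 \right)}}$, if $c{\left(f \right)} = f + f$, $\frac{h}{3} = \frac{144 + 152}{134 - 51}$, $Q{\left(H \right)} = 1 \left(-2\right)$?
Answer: $- \frac{888}{83} \approx -10.699$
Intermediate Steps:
$Q{\left(H \right)} = -2$
$h = \frac{888}{83}$ ($h = 3 \frac{144 + 152}{134 - 51} = 3 \cdot \frac{296}{83} = \frac{888}{83} \approx 10.699$)
$c{\left(f \right)} = 2 f$
$\frac{c{\left(h \right)}}{Q{\left(280 \right)}} = \frac{2 \cdot \frac{888}{83}}{-2} = \frac{1776}{83} \left(- \frac{1}{2}\right) = - \frac{888}{83}$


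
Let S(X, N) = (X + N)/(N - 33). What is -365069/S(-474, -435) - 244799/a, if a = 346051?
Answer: -6569314335687/34951151 ≈ -1.8796e+5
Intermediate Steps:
S(X, N) = (N + X)/(-33 + N)
-365069/S(-474, -435) - 244799/a = -365069*(-33 - 435)/(-435 - 474) - 244799/346051 = -365069/(-909/(-468)) - 244799*1/346051 = -365069/((-1/468*(-909))) - 244799/346051 = -365069/101/52 - 244799/346051 = -365069*52/101 - 244799/346051 = -18983588/101 - 244799/346051 = -6569314335687/34951151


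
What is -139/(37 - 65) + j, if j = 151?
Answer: 4367/28 ≈ 155.96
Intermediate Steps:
-139/(37 - 65) + j = -139/(37 - 65) + 151 = -139/(-28) + 151 = -1/28*(-139) + 151 = 139/28 + 151 = 4367/28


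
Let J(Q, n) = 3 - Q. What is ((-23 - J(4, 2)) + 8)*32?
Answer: -448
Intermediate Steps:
((-23 - J(4, 2)) + 8)*32 = ((-23 - (3 - 1*4)) + 8)*32 = ((-23 - (3 - 4)) + 8)*32 = ((-23 - 1*(-1)) + 8)*32 = ((-23 + 1) + 8)*32 = (-22 + 8)*32 = -14*32 = -448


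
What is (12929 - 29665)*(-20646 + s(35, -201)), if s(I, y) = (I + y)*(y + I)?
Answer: -115645760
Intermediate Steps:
s(I, y) = (I + y)**2 (s(I, y) = (I + y)*(I + y) = (I + y)**2)
(12929 - 29665)*(-20646 + s(35, -201)) = (12929 - 29665)*(-20646 + (35 - 201)**2) = -16736*(-20646 + (-166)**2) = -16736*(-20646 + 27556) = -16736*6910 = -115645760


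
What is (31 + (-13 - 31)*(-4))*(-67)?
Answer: -13869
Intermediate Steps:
(31 + (-13 - 31)*(-4))*(-67) = (31 - 44*(-4))*(-67) = (31 + 176)*(-67) = 207*(-67) = -13869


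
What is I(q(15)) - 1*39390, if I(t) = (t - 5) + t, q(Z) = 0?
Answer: -39395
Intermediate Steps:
I(t) = -5 + 2*t (I(t) = (-5 + t) + t = -5 + 2*t)
I(q(15)) - 1*39390 = (-5 + 2*0) - 1*39390 = (-5 + 0) - 39390 = -5 - 39390 = -39395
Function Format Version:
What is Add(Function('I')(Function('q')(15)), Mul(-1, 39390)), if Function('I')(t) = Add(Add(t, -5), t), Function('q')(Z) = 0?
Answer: -39395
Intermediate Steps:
Function('I')(t) = Add(-5, Mul(2, t)) (Function('I')(t) = Add(Add(-5, t), t) = Add(-5, Mul(2, t)))
Add(Function('I')(Function('q')(15)), Mul(-1, 39390)) = Add(Add(-5, Mul(2, 0)), Mul(-1, 39390)) = Add(Add(-5, 0), -39390) = Add(-5, -39390) = -39395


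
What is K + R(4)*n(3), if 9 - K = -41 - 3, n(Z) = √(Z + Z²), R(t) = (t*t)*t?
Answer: 53 + 128*√3 ≈ 274.70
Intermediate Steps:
R(t) = t³ (R(t) = t²*t = t³)
K = 53 (K = 9 - (-41 - 3) = 9 - 1*(-44) = 9 + 44 = 53)
K + R(4)*n(3) = 53 + 4³*√(3*(1 + 3)) = 53 + 64*√(3*4) = 53 + 64*√12 = 53 + 64*(2*√3) = 53 + 128*√3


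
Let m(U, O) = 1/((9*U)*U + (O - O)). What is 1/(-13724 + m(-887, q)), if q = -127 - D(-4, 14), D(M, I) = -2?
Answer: -7080921/97178559803 ≈ -7.2865e-5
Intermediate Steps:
q = -125 (q = -127 - 1*(-2) = -127 + 2 = -125)
m(U, O) = 1/(9*U**2) (m(U, O) = 1/(9*U**2 + 0) = 1/(9*U**2))
1/(-13724 + m(-887, q)) = 1/(-13724 + (1/9)/(-887)**2) = 1/(-13724 + (1/9)*(1/786769)) = 1/(-13724 + 1/7080921) = 1/(-97178559803/7080921) = -7080921/97178559803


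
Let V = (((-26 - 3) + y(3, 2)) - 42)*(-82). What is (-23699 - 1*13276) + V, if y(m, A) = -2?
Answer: -30989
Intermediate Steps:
V = 5986 (V = (((-26 - 3) - 2) - 42)*(-82) = ((-29 - 2) - 42)*(-82) = (-31 - 42)*(-82) = -73*(-82) = 5986)
(-23699 - 1*13276) + V = (-23699 - 1*13276) + 5986 = (-23699 - 13276) + 5986 = -36975 + 5986 = -30989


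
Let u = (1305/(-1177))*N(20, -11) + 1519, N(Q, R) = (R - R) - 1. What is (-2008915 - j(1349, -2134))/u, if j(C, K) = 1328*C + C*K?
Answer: -1084747917/1789168 ≈ -606.29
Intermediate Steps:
N(Q, R) = -1 (N(Q, R) = 0 - 1 = -1)
u = 1789168/1177 (u = (1305/(-1177))*(-1) + 1519 = (1305*(-1/1177))*(-1) + 1519 = -1305/1177*(-1) + 1519 = 1305/1177 + 1519 = 1789168/1177 ≈ 1520.1)
(-2008915 - j(1349, -2134))/u = (-2008915 - 1349*(1328 - 2134))/(1789168/1177) = (-2008915 - 1349*(-806))*(1177/1789168) = (-2008915 - 1*(-1087294))*(1177/1789168) = (-2008915 + 1087294)*(1177/1789168) = -921621*1177/1789168 = -1084747917/1789168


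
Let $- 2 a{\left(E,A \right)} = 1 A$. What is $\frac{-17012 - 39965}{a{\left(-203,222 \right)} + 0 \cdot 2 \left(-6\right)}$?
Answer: $\frac{56977}{111} \approx 513.31$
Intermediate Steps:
$a{\left(E,A \right)} = - \frac{A}{2}$ ($a{\left(E,A \right)} = - \frac{1 A}{2} = - \frac{A}{2}$)
$\frac{-17012 - 39965}{a{\left(-203,222 \right)} + 0 \cdot 2 \left(-6\right)} = \frac{-17012 - 39965}{\left(- \frac{1}{2}\right) 222 + 0 \cdot 2 \left(-6\right)} = - \frac{56977}{-111 + 0 \left(-6\right)} = - \frac{56977}{-111 + 0} = - \frac{56977}{-111} = \left(-56977\right) \left(- \frac{1}{111}\right) = \frac{56977}{111}$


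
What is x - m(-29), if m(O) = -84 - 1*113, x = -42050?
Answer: -41853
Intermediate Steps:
m(O) = -197 (m(O) = -84 - 113 = -197)
x - m(-29) = -42050 - 1*(-197) = -42050 + 197 = -41853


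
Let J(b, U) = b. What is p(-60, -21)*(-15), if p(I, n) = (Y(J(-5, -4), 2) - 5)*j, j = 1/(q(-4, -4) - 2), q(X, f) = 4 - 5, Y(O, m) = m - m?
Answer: -25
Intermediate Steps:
Y(O, m) = 0
q(X, f) = -1
j = -1/3 (j = 1/(-1 - 2) = 1/(-3) = -1/3 ≈ -0.33333)
p(I, n) = 5/3 (p(I, n) = (0 - 5)*(-1/3) = -5*(-1/3) = 5/3)
p(-60, -21)*(-15) = (5/3)*(-15) = -25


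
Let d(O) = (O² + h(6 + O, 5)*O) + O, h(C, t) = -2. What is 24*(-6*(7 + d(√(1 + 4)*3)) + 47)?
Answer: -6360 + 432*√5 ≈ -5394.0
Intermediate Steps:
d(O) = O² - O (d(O) = (O² - 2*O) + O = O² - O)
24*(-6*(7 + d(√(1 + 4)*3)) + 47) = 24*(-6*(7 + (√(1 + 4)*3)*(-1 + √(1 + 4)*3)) + 47) = 24*(-6*(7 + (√5*3)*(-1 + √5*3)) + 47) = 24*(-6*(7 + (3*√5)*(-1 + 3*√5)) + 47) = 24*(-6*(7 + 3*√5*(-1 + 3*√5)) + 47) = 24*((-42 - 18*√5*(-1 + 3*√5)) + 47) = 24*(5 - 18*√5*(-1 + 3*√5)) = 120 - 432*√5*(-1 + 3*√5)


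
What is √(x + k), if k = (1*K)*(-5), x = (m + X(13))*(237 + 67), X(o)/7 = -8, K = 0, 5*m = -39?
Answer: 4*I*√30305/5 ≈ 139.27*I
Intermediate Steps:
m = -39/5 (m = (⅕)*(-39) = -39/5 ≈ -7.8000)
X(o) = -56 (X(o) = 7*(-8) = -56)
x = -96976/5 (x = (-39/5 - 56)*(237 + 67) = -319/5*304 = -96976/5 ≈ -19395.)
k = 0 (k = (1*0)*(-5) = 0*(-5) = 0)
√(x + k) = √(-96976/5 + 0) = √(-96976/5) = 4*I*√30305/5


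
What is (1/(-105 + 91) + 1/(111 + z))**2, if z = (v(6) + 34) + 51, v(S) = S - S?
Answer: 169/38416 ≈ 0.0043992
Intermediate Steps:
v(S) = 0
z = 85 (z = (0 + 34) + 51 = 34 + 51 = 85)
(1/(-105 + 91) + 1/(111 + z))**2 = (1/(-105 + 91) + 1/(111 + 85))**2 = (1/(-14) + 1/196)**2 = (-1/14 + 1/196)**2 = (-13/196)**2 = 169/38416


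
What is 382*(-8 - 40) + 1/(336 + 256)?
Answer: -10854911/592 ≈ -18336.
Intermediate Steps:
382*(-8 - 40) + 1/(336 + 256) = 382*(-48) + 1/592 = -18336 + 1/592 = -10854911/592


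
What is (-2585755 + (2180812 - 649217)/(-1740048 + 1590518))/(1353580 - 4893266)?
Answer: 77329895349/105857849516 ≈ 0.73051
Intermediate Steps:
(-2585755 + (2180812 - 649217)/(-1740048 + 1590518))/(1353580 - 4893266) = (-2585755 + 1531595/(-149530))/(-3539686) = (-2585755 + 1531595*(-1/149530))*(-1/3539686) = (-2585755 - 306319/29906)*(-1/3539686) = -77329895349/29906*(-1/3539686) = 77329895349/105857849516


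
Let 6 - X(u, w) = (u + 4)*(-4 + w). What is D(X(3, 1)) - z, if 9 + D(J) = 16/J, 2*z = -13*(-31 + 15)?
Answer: -3035/27 ≈ -112.41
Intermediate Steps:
X(u, w) = 6 - (-4 + w)*(4 + u) (X(u, w) = 6 - (u + 4)*(-4 + w) = 6 - (4 + u)*(-4 + w) = 6 - (-4 + w)*(4 + u))
z = 104 (z = (-13*(-31 + 15))/2 = (-13*(-16))/2 = (1/2)*208 = 104)
D(J) = -9 + 16/J
D(X(3, 1)) - z = (-9 + 16/(22 - 4*1 + 4*3 - 1*3*1)) - 1*104 = (-9 + 16/(22 - 4 + 12 - 3)) - 104 = (-9 + 16/27) - 104 = -227/27 - 104 = -3035/27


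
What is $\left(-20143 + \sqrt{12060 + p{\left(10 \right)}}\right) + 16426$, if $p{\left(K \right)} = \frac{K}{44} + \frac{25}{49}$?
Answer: $-3717 + \frac{5 \sqrt{11441298}}{154} \approx -3607.2$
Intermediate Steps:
$p{\left(K \right)} = \frac{25}{49} + \frac{K}{44}$ ($p{\left(K \right)} = K \frac{1}{44} + 25 \cdot \frac{1}{49} = \frac{K}{44} + \frac{25}{49} = \frac{25}{49} + \frac{K}{44}$)
$\left(-20143 + \sqrt{12060 + p{\left(10 \right)}}\right) + 16426 = \left(-20143 + \sqrt{12060 + \left(\frac{25}{49} + \frac{1}{44} \cdot 10\right)}\right) + 16426 = \left(-20143 + \sqrt{12060 + \left(\frac{25}{49} + \frac{5}{22}\right)}\right) + 16426 = \left(-20143 + \sqrt{12060 + \frac{795}{1078}}\right) + 16426 = \left(-20143 + \sqrt{\frac{13001475}{1078}}\right) + 16426 = \left(-20143 + \frac{5 \sqrt{11441298}}{154}\right) + 16426 = -3717 + \frac{5 \sqrt{11441298}}{154}$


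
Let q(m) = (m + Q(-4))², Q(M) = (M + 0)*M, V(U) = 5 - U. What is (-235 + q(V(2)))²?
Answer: 15876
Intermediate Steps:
Q(M) = M² (Q(M) = M*M = M²)
q(m) = (16 + m)² (q(m) = (m + (-4)²)² = (m + 16)² = (16 + m)²)
(-235 + q(V(2)))² = (-235 + (16 + (5 - 1*2))²)² = (-235 + (16 + (5 - 2))²)² = (-235 + (16 + 3)²)² = (-235 + 19²)² = (-235 + 361)² = 126² = 15876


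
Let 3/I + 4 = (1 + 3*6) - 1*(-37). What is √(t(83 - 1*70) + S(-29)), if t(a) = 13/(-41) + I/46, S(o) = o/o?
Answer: √1645133282/49036 ≈ 0.82715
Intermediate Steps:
S(o) = 1
I = 3/52 (I = 3/(-4 + ((1 + 3*6) - 1*(-37))) = 3/(-4 + ((1 + 18) + 37)) = 3/(-4 + (19 + 37)) = 3/(-4 + 56) = 3/52 ≈ 0.057692)
t(a) = -30973/98072 (t(a) = 13/(-41) + (3/52)/46 = 13*(-1/41) + (3/52)*(1/46) = -13/41 + 3/2392 = -30973/98072)
√(t(83 - 1*70) + S(-29)) = √(-30973/98072 + 1) = √(67099/98072) = √1645133282/49036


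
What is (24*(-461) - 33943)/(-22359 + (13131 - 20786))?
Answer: 45007/30014 ≈ 1.4995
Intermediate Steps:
(24*(-461) - 33943)/(-22359 + (13131 - 20786)) = (-11064 - 33943)/(-22359 - 7655) = -45007/(-30014) = -45007*(-1/30014) = 45007/30014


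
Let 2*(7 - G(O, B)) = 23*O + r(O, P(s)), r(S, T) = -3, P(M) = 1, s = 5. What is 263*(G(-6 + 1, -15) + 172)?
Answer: 62594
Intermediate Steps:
G(O, B) = 17/2 - 23*O/2 (G(O, B) = 7 - (23*O - 3)/2 = 7 - (-3 + 23*O)/2 = 7 + (3/2 - 23*O/2) = 17/2 - 23*O/2)
263*(G(-6 + 1, -15) + 172) = 263*((17/2 - 23*(-6 + 1)/2) + 172) = 263*((17/2 - 23/2*(-5)) + 172) = 263*((17/2 + 115/2) + 172) = 263*(66 + 172) = 263*238 = 62594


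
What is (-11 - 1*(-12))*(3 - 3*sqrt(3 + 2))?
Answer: 3 - 3*sqrt(5) ≈ -3.7082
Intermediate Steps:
(-11 - 1*(-12))*(3 - 3*sqrt(3 + 2)) = (-11 + 12)*(3 - 3*sqrt(5)) = 1*(3 - 3*sqrt(5)) = 3 - 3*sqrt(5)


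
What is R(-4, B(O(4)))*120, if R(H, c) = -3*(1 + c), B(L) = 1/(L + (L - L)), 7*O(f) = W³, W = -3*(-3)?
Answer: -29440/81 ≈ -363.46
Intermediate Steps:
W = 9
O(f) = 729/7 (O(f) = (⅐)*9³ = (⅐)*729 = 729/7)
B(L) = 1/L (B(L) = 1/(L + 0) = 1/L)
R(H, c) = -3 - 3*c
R(-4, B(O(4)))*120 = (-3 - 3/729/7)*120 = (-3 - 3*7/729)*120 = (-3 - 7/243)*120 = -736/243*120 = -29440/81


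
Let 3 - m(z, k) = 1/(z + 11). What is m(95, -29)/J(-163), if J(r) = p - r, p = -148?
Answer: 317/1590 ≈ 0.19937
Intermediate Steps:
m(z, k) = 3 - 1/(11 + z) (m(z, k) = 3 - 1/(z + 11) = 3 - 1/(11 + z))
J(r) = -148 - r
m(95, -29)/J(-163) = ((32 + 3*95)/(11 + 95))/(-148 - 1*(-163)) = ((32 + 285)/106)/(-148 + 163) = ((1/106)*317)/15 = (317/106)*(1/15) = 317/1590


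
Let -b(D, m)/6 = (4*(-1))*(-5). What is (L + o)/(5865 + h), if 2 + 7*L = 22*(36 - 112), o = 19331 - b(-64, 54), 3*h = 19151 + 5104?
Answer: 134483/97650 ≈ 1.3772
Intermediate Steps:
h = 8085 (h = (19151 + 5104)/3 = (⅓)*24255 = 8085)
b(D, m) = -120 (b(D, m) = -6*4*(-1)*(-5) = -(-24)*(-5) = -6*20 = -120)
o = 19451 (o = 19331 - 1*(-120) = 19331 + 120 = 19451)
L = -1674/7 (L = -2/7 + (22*(36 - 112))/7 = -2/7 + (22*(-76))/7 = -2/7 + (⅐)*(-1672) = -2/7 - 1672/7 = -1674/7 ≈ -239.14)
(L + o)/(5865 + h) = (-1674/7 + 19451)/(5865 + 8085) = (134483/7)/13950 = (134483/7)*(1/13950) = 134483/97650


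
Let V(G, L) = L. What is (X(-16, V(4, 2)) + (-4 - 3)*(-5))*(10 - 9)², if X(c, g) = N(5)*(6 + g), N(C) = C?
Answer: 75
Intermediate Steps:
X(c, g) = 30 + 5*g (X(c, g) = 5*(6 + g) = 30 + 5*g)
(X(-16, V(4, 2)) + (-4 - 3)*(-5))*(10 - 9)² = ((30 + 5*2) + (-4 - 3)*(-5))*(10 - 9)² = ((30 + 10) - 7*(-5))*1² = (40 + 35)*1 = 75*1 = 75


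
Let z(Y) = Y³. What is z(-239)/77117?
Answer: -13651919/77117 ≈ -177.03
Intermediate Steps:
z(-239)/77117 = (-239)³/77117 = -13651919*1/77117 = -13651919/77117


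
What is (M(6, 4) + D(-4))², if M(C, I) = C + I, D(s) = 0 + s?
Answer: 36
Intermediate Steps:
D(s) = s
(M(6, 4) + D(-4))² = ((6 + 4) - 4)² = (10 - 4)² = 6² = 36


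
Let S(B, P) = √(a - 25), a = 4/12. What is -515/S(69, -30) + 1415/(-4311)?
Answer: -1415/4311 + 515*I*√222/74 ≈ -0.32823 + 103.69*I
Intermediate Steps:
a = ⅓ (a = 4*(1/12) = ⅓ ≈ 0.33333)
S(B, P) = I*√222/3 (S(B, P) = √(⅓ - 25) = √(-74/3) = I*√222/3)
-515/S(69, -30) + 1415/(-4311) = -515*(-I*√222/74) + 1415/(-4311) = -(-515)*I*√222/74 + 1415*(-1/4311) = 515*I*√222/74 - 1415/4311 = -1415/4311 + 515*I*√222/74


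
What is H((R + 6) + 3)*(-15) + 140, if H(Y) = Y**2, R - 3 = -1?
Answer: -1675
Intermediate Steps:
R = 2 (R = 3 - 1 = 2)
H((R + 6) + 3)*(-15) + 140 = ((2 + 6) + 3)**2*(-15) + 140 = (8 + 3)**2*(-15) + 140 = 11**2*(-15) + 140 = 121*(-15) + 140 = -1815 + 140 = -1675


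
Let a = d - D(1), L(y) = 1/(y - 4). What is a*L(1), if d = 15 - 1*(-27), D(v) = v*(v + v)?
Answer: -40/3 ≈ -13.333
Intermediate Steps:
D(v) = 2*v² (D(v) = v*(2*v) = 2*v²)
d = 42 (d = 15 + 27 = 42)
L(y) = 1/(-4 + y)
a = 40 (a = 42 - 2*1² = 42 - 2 = 40)
a*L(1) = 40/(-4 + 1) = 40/(-3) = 40*(-⅓) = -40/3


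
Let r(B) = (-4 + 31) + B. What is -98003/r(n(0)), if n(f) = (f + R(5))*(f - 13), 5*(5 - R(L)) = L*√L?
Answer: 3724114/599 + 1274039*√5/599 ≈ 10973.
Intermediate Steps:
R(L) = 5 - L^(3/2)/5 (R(L) = 5 - L*√L/5 = 5 - L^(3/2)/5)
n(f) = (-13 + f)*(5 + f - √5) (n(f) = (f + (5 - √5))*(f - 13) = (f + (5 - √5))*(-13 + f) = (5 + f - √5)*(-13 + f) = (-13 + f)*(5 + f - √5))
r(B) = 27 + B
-98003/r(n(0)) = -98003/(27 + (-65 + 0² - 8*0 + 13*√5 - 1*0*√5)) = -98003/(27 + (-65 + 0 + 0 + 13*√5 + 0)) = -98003/(27 + (-65 + 13*√5)) = -98003/(-38 + 13*√5)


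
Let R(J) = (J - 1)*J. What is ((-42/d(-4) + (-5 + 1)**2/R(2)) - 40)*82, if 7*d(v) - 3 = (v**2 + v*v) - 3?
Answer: -27019/8 ≈ -3377.4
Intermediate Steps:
d(v) = 2*v**2/7 (d(v) = 3/7 + ((v**2 + v*v) - 3)/7 = 3/7 + ((v**2 + v**2) - 3)/7 = 3/7 + (2*v**2 - 3)/7 = 3/7 + (-3 + 2*v**2)/7 = 3/7 + (-3/7 + 2*v**2/7) = 2*v**2/7)
R(J) = J*(-1 + J) (R(J) = (-1 + J)*J = J*(-1 + J))
((-42/d(-4) + (-5 + 1)**2/R(2)) - 40)*82 = ((-42/((2/7)*(-4)**2) + (-5 + 1)**2/((2*(-1 + 2)))) - 40)*82 = ((-42/((2/7)*16) + (-4)**2/((2*1))) - 40)*82 = ((-42/32/7 + 16/2) - 40)*82 = ((-42*7/32 + 16*(1/2)) - 40)*82 = ((-147/16 + 8) - 40)*82 = (-19/16 - 40)*82 = -659/16*82 = -27019/8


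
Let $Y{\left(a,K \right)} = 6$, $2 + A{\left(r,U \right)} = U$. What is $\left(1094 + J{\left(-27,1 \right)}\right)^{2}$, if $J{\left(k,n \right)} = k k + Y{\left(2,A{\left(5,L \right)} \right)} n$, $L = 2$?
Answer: $3345241$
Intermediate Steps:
$A{\left(r,U \right)} = -2 + U$
$J{\left(k,n \right)} = k^{2} + 6 n$ ($J{\left(k,n \right)} = k k + 6 n = k^{2} + 6 n$)
$\left(1094 + J{\left(-27,1 \right)}\right)^{2} = \left(1094 + \left(\left(-27\right)^{2} + 6 \cdot 1\right)\right)^{2} = \left(1094 + \left(729 + 6\right)\right)^{2} = \left(1094 + 735\right)^{2} = 1829^{2} = 3345241$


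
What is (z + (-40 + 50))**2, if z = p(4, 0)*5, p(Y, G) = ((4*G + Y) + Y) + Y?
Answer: 4900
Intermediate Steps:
p(Y, G) = 3*Y + 4*G (p(Y, G) = ((Y + 4*G) + Y) + Y = (2*Y + 4*G) + Y = 3*Y + 4*G)
z = 60 (z = (3*4 + 4*0)*5 = (12 + 0)*5 = 12*5 = 60)
(z + (-40 + 50))**2 = (60 + (-40 + 50))**2 = (60 + 10)**2 = 70**2 = 4900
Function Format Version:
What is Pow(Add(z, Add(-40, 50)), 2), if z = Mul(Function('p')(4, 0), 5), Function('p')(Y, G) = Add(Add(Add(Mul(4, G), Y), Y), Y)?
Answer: 4900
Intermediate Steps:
Function('p')(Y, G) = Add(Mul(3, Y), Mul(4, G)) (Function('p')(Y, G) = Add(Add(Add(Y, Mul(4, G)), Y), Y) = Add(Add(Mul(2, Y), Mul(4, G)), Y) = Add(Mul(3, Y), Mul(4, G)))
z = 60 (z = Mul(Add(Mul(3, 4), Mul(4, 0)), 5) = Mul(Add(12, 0), 5) = Mul(12, 5) = 60)
Pow(Add(z, Add(-40, 50)), 2) = Pow(Add(60, Add(-40, 50)), 2) = Pow(Add(60, 10), 2) = Pow(70, 2) = 4900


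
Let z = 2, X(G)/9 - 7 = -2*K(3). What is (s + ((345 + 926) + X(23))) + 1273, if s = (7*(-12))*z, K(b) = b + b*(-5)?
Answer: 2655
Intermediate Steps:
K(b) = -4*b (K(b) = b - 5*b = -4*b)
X(G) = 279 (X(G) = 63 + 9*(-(-8)*3) = 63 + 9*(-2*(-12)) = 63 + 9*24 = 63 + 216 = 279)
s = -168 (s = (7*(-12))*2 = -84*2 = -168)
(s + ((345 + 926) + X(23))) + 1273 = (-168 + ((345 + 926) + 279)) + 1273 = (-168 + (1271 + 279)) + 1273 = (-168 + 1550) + 1273 = 1382 + 1273 = 2655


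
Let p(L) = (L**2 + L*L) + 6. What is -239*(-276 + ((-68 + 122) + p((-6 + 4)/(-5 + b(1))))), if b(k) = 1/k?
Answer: 103009/2 ≈ 51505.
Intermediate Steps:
b(k) = 1/k
p(L) = 6 + 2*L**2 (p(L) = (L**2 + L**2) + 6 = 2*L**2 + 6 = 6 + 2*L**2)
-239*(-276 + ((-68 + 122) + p((-6 + 4)/(-5 + b(1))))) = -239*(-276 + ((-68 + 122) + (6 + 2*((-6 + 4)/(-5 + 1/1))**2))) = -239*(-276 + (54 + (6 + 2*(-2/(-5 + 1))**2))) = -239*(-276 + (54 + (6 + 2*(-2/(-4))**2))) = -239*(-276 + (54 + (6 + 2*(-2*(-1/4))**2))) = -239*(-276 + (54 + (6 + 2*(1/2)**2))) = -239*(-276 + (54 + (6 + 2*(1/4)))) = -239*(-276 + (54 + (6 + 1/2))) = -239*(-276 + (54 + 13/2)) = -239*(-276 + 121/2) = -239*(-431/2) = 103009/2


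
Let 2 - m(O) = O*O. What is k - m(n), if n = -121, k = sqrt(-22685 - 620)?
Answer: 14639 + I*sqrt(23305) ≈ 14639.0 + 152.66*I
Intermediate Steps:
k = I*sqrt(23305) (k = sqrt(-23305) = I*sqrt(23305) ≈ 152.66*I)
m(O) = 2 - O**2 (m(O) = 2 - O*O = 2 - O**2)
k - m(n) = I*sqrt(23305) - (2 - 1*(-121)**2) = I*sqrt(23305) - (2 - 1*14641) = I*sqrt(23305) - (2 - 14641) = I*sqrt(23305) - 1*(-14639) = I*sqrt(23305) + 14639 = 14639 + I*sqrt(23305)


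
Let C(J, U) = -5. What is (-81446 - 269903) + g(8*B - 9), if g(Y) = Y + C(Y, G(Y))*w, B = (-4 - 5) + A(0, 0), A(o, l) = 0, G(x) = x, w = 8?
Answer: -351470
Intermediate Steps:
B = -9 (B = (-4 - 5) + 0 = -9 + 0 = -9)
g(Y) = -40 + Y (g(Y) = Y - 5*8 = Y - 40 = -40 + Y)
(-81446 - 269903) + g(8*B - 9) = (-81446 - 269903) + (-40 + (8*(-9) - 9)) = -351349 + (-40 + (-72 - 9)) = -351349 + (-40 - 81) = -351349 - 121 = -351470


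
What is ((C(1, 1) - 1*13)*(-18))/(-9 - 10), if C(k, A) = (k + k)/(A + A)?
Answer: -216/19 ≈ -11.368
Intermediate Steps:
C(k, A) = k/A (C(k, A) = (2*k)/((2*A)) = (2*k)*(1/(2*A)) = k/A)
((C(1, 1) - 1*13)*(-18))/(-9 - 10) = ((1/1 - 1*13)*(-18))/(-9 - 10) = ((1*1 - 13)*(-18))/(-19) = ((1 - 13)*(-18))*(-1/19) = -12*(-18)*(-1/19) = 216*(-1/19) = -216/19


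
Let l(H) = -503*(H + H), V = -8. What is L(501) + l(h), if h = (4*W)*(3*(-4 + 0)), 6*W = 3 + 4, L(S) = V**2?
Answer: 56400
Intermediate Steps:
L(S) = 64 (L(S) = (-8)**2 = 64)
W = 7/6 (W = (3 + 4)/6 = (1/6)*7 = 7/6 ≈ 1.1667)
h = -56 (h = (4*(7/6))*(3*(-4 + 0)) = 14*(3*(-4))/3 = (14/3)*(-12) = -56)
l(H) = -1006*H
L(501) + l(h) = 64 - 1006*(-56) = 64 + 56336 = 56400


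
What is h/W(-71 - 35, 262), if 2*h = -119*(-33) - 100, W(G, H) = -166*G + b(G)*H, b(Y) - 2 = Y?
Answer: -3827/19304 ≈ -0.19825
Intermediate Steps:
b(Y) = 2 + Y
W(G, H) = -166*G + H*(2 + G) (W(G, H) = -166*G + (2 + G)*H = -166*G + H*(2 + G))
h = 3827/2 (h = (-119*(-33) - 100)/2 = (3927 - 100)/2 = (½)*3827 = 3827/2 ≈ 1913.5)
h/W(-71 - 35, 262) = 3827/(2*(-166*(-71 - 35) + 262*(2 + (-71 - 35)))) = 3827/(2*(-166*(-106) + 262*(2 - 106))) = 3827/(2*(17596 + 262*(-104))) = 3827/(2*(17596 - 27248)) = (3827/2)/(-9652) = (3827/2)*(-1/9652) = -3827/19304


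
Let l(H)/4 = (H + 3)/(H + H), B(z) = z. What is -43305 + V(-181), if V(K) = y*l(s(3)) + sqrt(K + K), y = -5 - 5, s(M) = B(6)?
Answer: -43335 + I*sqrt(362) ≈ -43335.0 + 19.026*I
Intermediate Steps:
s(M) = 6
l(H) = 2*(3 + H)/H (l(H) = 4*((H + 3)/(H + H)) = 4*((3 + H)/((2*H))) = 4*((3 + H)*(1/(2*H))) = 4*((3 + H)/(2*H)) = 2*(3 + H)/H)
y = -10
V(K) = -30 + sqrt(2)*sqrt(K) (V(K) = -10*(2 + 6/6) + sqrt(K + K) = -10*(2 + 6*(1/6)) + sqrt(2*K) = -10*(2 + 1) + sqrt(2)*sqrt(K) = -10*3 + sqrt(2)*sqrt(K) = -30 + sqrt(2)*sqrt(K))
-43305 + V(-181) = -43305 + (-30 + sqrt(2)*sqrt(-181)) = -43305 + (-30 + sqrt(2)*(I*sqrt(181))) = -43305 + (-30 + I*sqrt(362)) = -43335 + I*sqrt(362)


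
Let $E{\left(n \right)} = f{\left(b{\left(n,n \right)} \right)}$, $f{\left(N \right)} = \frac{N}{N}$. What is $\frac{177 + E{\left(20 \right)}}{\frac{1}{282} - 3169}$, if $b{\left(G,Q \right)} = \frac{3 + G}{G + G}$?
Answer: $- \frac{50196}{893657} \approx -0.056169$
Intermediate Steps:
$b{\left(G,Q \right)} = \frac{3 + G}{2 G}$
$f{\left(N \right)} = 1$
$E{\left(n \right)} = 1$
$\frac{177 + E{\left(20 \right)}}{\frac{1}{282} - 3169} = \frac{177 + 1}{\frac{1}{282} - 3169} = \frac{178}{\frac{1}{282} - 3169} = \frac{178}{- \frac{893657}{282}} = 178 \left(- \frac{282}{893657}\right) = - \frac{50196}{893657}$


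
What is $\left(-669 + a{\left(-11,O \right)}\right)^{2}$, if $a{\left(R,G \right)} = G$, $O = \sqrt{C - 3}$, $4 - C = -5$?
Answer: $\left(669 - \sqrt{6}\right)^{2} \approx 4.4429 \cdot 10^{5}$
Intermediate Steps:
$C = 9$ ($C = 4 - -5 = 4 + 5 = 9$)
$O = \sqrt{6}$ ($O = \sqrt{9 - 3} = \sqrt{6} \approx 2.4495$)
$\left(-669 + a{\left(-11,O \right)}\right)^{2} = \left(-669 + \sqrt{6}\right)^{2}$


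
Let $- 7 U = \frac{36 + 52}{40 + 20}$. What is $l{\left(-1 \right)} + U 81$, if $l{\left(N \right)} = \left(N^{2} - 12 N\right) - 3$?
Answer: $- \frac{244}{35} \approx -6.9714$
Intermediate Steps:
$l{\left(N \right)} = -3 + N^{2} - 12 N$
$U = - \frac{22}{105}$ ($U = - \frac{\left(36 + 52\right) \frac{1}{40 + 20}}{7} = - \frac{88 \cdot \frac{1}{60}}{7} = \left(- \frac{1}{7}\right) \frac{22}{15} = - \frac{22}{105} \approx -0.20952$)
$l{\left(-1 \right)} + U 81 = \left(-3 + \left(-1\right)^{2} - -12\right) - \frac{594}{35} = \left(-3 + 1 + 12\right) - \frac{594}{35} = 10 - \frac{594}{35} = - \frac{244}{35}$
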